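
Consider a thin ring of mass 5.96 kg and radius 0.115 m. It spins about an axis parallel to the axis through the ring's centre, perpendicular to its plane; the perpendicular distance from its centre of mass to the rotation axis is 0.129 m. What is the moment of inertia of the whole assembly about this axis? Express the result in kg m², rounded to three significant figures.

0.178

I_cm = MR² = (5.96)(0.115)² = 0.078821 kg m²; centre at d = 0.129 m, so I = I_cm + Md² gives I = 0.078821 + (5.96)(0.129)² = 0.178 kg m².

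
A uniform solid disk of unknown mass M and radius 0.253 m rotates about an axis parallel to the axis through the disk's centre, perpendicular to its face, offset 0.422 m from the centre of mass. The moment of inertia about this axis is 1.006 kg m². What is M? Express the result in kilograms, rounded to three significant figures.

4.79

I = I_cm + Md² = (1/2)MR² + Md² = M·[0.5·(0.253)² + (0.422)²] = M·0.21009.
So M = 1.006 / 0.21009 = 4.7885 kg.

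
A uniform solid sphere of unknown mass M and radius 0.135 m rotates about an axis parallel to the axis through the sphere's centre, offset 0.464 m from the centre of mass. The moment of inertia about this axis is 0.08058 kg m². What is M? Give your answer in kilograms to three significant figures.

0.362

I = I_cm + Md² = (2/5)MR² + Md² = M·[0.4·(0.135)² + (0.464)²] = M·0.22259.
So M = 0.08058 / 0.22259 = 0.36202 kg.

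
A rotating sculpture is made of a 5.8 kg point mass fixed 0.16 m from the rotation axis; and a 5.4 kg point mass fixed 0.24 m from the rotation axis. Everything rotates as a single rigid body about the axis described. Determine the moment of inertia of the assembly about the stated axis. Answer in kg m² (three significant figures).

0.460

Point mass: I_cm = 0; centre at d = 0.16 m, so I = I_cm + Md² gives I = 0 + (5.8)(0.16)² = 0.14848 kg m².
Point mass: I_cm = 0; centre at d = 0.24 m, so I = I_cm + Md² gives I = 0 + (5.4)(0.24)² = 0.31104 kg m².
Total I = 0.14848 + 0.31104 = 0.45952 kg m².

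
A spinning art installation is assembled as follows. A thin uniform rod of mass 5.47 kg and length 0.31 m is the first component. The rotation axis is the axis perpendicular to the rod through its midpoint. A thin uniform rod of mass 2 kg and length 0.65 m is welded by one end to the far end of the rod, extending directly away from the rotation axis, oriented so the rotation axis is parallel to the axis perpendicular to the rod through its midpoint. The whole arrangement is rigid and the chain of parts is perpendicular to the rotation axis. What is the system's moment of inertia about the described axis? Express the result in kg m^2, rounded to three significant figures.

0.575

Thin rod: I_cm = (1/12)ML² = (1/12)(5.47)(0.31)² = 0.043806 kg m^2; axis through the centre, so I = 0.043806 kg m^2.
Thin rod: I_cm = (1/12)ML² = (1/12)(2)(0.65)² = 0.070417 kg m^2; centre at d = 0.155 + 0.325 = 0.48 m, so the parallel axis theorem gives I = 0.070417 + (2)(0.48)² = 0.53122 kg m^2.
Total I = 0.043806 + 0.53122 = 0.57502 kg m^2.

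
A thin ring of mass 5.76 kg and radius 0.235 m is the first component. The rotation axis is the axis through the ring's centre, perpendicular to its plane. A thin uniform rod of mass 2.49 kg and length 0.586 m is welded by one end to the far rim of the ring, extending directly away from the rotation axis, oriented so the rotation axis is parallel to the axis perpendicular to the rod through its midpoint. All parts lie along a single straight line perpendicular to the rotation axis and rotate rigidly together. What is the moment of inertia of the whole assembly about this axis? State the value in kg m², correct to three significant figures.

Thin ring: I_cm = MR² = (5.76)(0.235)² = 0.3181 kg m²; axis through the centre, so I = 0.3181 kg m².
Thin rod: I_cm = (1/12)ML² = (1/12)(2.49)(0.586)² = 0.071255 kg m²; centre at d = 0.235 + 0.293 = 0.528 m, so the parallel axis theorem gives I = 0.071255 + (2.49)(0.528)² = 0.76543 kg m².
Total I = 0.3181 + 0.76543 = 1.0835 kg m².

1.08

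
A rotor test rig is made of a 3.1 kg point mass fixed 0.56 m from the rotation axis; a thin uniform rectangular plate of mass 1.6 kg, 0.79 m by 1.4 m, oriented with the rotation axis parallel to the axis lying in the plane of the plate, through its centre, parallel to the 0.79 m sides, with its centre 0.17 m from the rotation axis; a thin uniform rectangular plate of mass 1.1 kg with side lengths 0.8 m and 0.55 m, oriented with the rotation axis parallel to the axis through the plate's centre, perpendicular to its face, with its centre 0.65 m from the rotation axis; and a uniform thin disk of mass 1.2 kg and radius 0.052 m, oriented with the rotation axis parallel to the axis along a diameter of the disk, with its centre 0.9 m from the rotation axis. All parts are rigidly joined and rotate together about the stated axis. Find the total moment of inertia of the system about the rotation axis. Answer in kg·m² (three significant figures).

Point mass: I_cm = 0; centre at d = 0.56 m, so the parallel axis theorem gives I = 0 + (3.1)(0.56)² = 0.97216 kg·m².
Rectangular plate: I_cm = (1/12)Mb² = (1/12)(1.6)(1.4)² = 0.26133 kg·m²; centre at d = 0.17 m, so the parallel axis theorem gives I = 0.26133 + (1.6)(0.17)² = 0.30757 kg·m².
Rectangular plate: I_cm = (1/12)M(a²+b²) = (1/12)(1.1)[(0.8)² + (0.55)²] = 0.086396 kg·m²; centre at d = 0.65 m, so the parallel axis theorem gives I = 0.086396 + (1.1)(0.65)² = 0.55115 kg·m².
Thin disk: I_cm = (1/4)MR² = (1/4)(1.2)(0.052)² = 0.0008112 kg·m²; centre at d = 0.9 m, so the parallel axis theorem gives I = 0.0008112 + (1.2)(0.9)² = 0.97281 kg·m².
Total I = 0.97216 + 0.30757 + 0.55115 + 0.97281 = 2.8037 kg·m².

2.80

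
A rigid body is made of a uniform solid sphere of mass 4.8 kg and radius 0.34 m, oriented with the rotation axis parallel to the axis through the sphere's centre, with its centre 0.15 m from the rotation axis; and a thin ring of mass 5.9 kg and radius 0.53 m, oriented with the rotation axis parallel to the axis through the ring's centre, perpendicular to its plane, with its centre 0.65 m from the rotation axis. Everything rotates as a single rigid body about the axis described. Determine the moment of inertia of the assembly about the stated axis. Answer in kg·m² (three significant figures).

Solid sphere: I_cm = (2/5)MR² = (2/5)(4.8)(0.34)² = 0.22195 kg·m²; centre at d = 0.15 m, so I = I_cm + Md² gives I = 0.22195 + (4.8)(0.15)² = 0.32995 kg·m².
Thin ring: I_cm = MR² = (5.9)(0.53)² = 1.6573 kg·m²; centre at d = 0.65 m, so I = I_cm + Md² gives I = 1.6573 + (5.9)(0.65)² = 4.1501 kg·m².
Total I = 0.32995 + 4.1501 = 4.48 kg·m².

4.48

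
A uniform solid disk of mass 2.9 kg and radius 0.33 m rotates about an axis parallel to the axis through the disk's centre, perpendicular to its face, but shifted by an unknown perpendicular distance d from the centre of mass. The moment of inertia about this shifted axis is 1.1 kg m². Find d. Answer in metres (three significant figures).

0.570

About the centre-of-mass axis, I_cm = (1/2)MR² = (1/2)(2.9)(0.33)² = 0.15791 kg m².
Parallel axis theorem: I = I_cm + Md², so Md² = 1.1 − 0.15791 = 0.9421 kg m².
d = √(0.9421 / 2.9) = 0.56997 m.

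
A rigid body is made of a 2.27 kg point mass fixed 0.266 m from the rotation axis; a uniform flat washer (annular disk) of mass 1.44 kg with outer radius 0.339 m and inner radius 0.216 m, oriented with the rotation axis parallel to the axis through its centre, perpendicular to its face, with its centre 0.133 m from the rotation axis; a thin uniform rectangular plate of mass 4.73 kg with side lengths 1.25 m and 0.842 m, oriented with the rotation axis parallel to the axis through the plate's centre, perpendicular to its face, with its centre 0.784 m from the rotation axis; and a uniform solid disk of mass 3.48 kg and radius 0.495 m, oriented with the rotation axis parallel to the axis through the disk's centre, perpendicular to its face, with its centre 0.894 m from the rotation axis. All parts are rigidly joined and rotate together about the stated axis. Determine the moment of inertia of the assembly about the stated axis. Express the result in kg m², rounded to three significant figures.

Point mass: I_cm = 0; centre at d = 0.266 m, so I = I_cm + Md² gives I = 0 + (2.27)(0.266)² = 0.16062 kg m².
Annular disk: I_cm = (1/2)M(R²+r²) = (1/2)(1.44)[(0.339)² + (0.216)²] = 0.11634 kg m²; centre at d = 0.133 m, so I = I_cm + Md² gives I = 0.11634 + (1.44)(0.133)² = 0.14181 kg m².
Rectangular plate: I_cm = (1/12)M(a²+b²) = (1/12)(4.73)[(1.25)² + (0.842)²] = 0.89534 kg m²; centre at d = 0.784 m, so I = I_cm + Md² gives I = 0.89534 + (4.73)(0.784)² = 3.8027 kg m².
Solid disk: I_cm = (1/2)MR² = (1/2)(3.48)(0.495)² = 0.42634 kg m²; centre at d = 0.894 m, so I = I_cm + Md² gives I = 0.42634 + (3.48)(0.894)² = 3.2077 kg m².
Total I = 0.16062 + 0.14181 + 3.8027 + 3.2077 = 7.3128 kg m².

7.31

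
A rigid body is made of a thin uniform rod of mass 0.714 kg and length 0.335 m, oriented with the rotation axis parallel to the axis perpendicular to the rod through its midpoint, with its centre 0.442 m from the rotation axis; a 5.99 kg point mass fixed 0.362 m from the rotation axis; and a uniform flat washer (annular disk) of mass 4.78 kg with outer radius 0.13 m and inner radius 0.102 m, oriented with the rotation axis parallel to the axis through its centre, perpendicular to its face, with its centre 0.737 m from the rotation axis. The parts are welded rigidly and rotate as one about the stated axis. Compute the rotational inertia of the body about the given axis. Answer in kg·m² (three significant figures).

Thin rod: I_cm = (1/12)ML² = (1/12)(0.714)(0.335)² = 0.0066774 kg·m²; centre at d = 0.442 m, so I = I_cm + Md² gives I = 0.0066774 + (0.714)(0.442)² = 0.14617 kg·m².
Point mass: I_cm = 0; centre at d = 0.362 m, so I = I_cm + Md² gives I = 0 + (5.99)(0.362)² = 0.78495 kg·m².
Annular disk: I_cm = (1/2)M(R²+r²) = (1/2)(4.78)[(0.13)² + (0.102)²] = 0.065257 kg·m²; centre at d = 0.737 m, so I = I_cm + Md² gives I = 0.065257 + (4.78)(0.737)² = 2.6616 kg·m².
Total I = 0.14617 + 0.78495 + 2.6616 = 3.5927 kg·m².

3.59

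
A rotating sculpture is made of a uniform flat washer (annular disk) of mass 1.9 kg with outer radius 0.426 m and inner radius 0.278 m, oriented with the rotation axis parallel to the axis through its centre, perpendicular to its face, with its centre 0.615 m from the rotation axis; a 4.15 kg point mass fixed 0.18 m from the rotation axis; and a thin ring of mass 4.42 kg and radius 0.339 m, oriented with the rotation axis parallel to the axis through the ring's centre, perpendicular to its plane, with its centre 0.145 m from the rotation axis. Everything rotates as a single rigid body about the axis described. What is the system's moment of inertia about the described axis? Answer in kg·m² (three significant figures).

1.70

Annular disk: I_cm = (1/2)M(R²+r²) = (1/2)(1.9)[(0.426)² + (0.278)²] = 0.24582 kg·m²; centre at d = 0.615 m, so the parallel axis theorem gives I = 0.24582 + (1.9)(0.615)² = 0.96445 kg·m².
Point mass: I_cm = 0; centre at d = 0.18 m, so the parallel axis theorem gives I = 0 + (4.15)(0.18)² = 0.13446 kg·m².
Thin ring: I_cm = MR² = (4.42)(0.339)² = 0.50795 kg·m²; centre at d = 0.145 m, so the parallel axis theorem gives I = 0.50795 + (4.42)(0.145)² = 0.60088 kg·m².
Total I = 0.96445 + 0.13446 + 0.60088 = 1.6998 kg·m².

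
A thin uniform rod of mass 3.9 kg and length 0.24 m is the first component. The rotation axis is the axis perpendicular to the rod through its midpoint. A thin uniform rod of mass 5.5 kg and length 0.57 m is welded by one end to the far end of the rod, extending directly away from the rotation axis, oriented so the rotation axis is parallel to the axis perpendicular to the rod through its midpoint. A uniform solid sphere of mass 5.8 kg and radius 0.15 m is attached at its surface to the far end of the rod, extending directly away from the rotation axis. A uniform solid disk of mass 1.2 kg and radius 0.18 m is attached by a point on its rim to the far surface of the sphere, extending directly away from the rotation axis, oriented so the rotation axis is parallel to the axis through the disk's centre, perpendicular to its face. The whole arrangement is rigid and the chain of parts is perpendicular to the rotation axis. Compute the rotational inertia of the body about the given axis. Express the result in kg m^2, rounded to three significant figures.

Thin rod: I_cm = (1/12)ML² = (1/12)(3.9)(0.24)² = 0.01872 kg m^2; axis through the centre, so I = 0.01872 kg m^2.
Thin rod: I_cm = (1/12)ML² = (1/12)(5.5)(0.57)² = 0.14891 kg m^2; centre at d = 0.12 + 0.285 = 0.405 m, so the parallel axis theorem gives I = 0.14891 + (5.5)(0.405)² = 1.051 kg m^2.
Solid sphere: I_cm = (2/5)MR² = (2/5)(5.8)(0.15)² = 0.0522 kg m^2; centre at d = 0.12 + 0.285 + 0.285 + 0.15 = 0.84 m, so the parallel axis theorem gives I = 0.0522 + (5.8)(0.84)² = 4.1447 kg m^2.
Solid disk: I_cm = (1/2)MR² = (1/2)(1.2)(0.18)² = 0.01944 kg m^2; centre at d = 0.12 + 0.285 + 0.285 + 0.15 + 0.15 + 0.18 = 1.17 m, so the parallel axis theorem gives I = 0.01944 + (1.2)(1.17)² = 1.6621 kg m^2.
Total I = 0.01872 + 1.051 + 4.1447 + 1.6621 = 6.8766 kg m^2.

6.88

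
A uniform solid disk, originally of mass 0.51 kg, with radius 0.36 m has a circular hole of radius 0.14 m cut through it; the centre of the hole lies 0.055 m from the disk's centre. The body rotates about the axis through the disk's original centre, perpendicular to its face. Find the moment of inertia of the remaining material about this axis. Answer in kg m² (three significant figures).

Unpierced body about its centre: I₀ = (1/2)MR² = (1/2)(0.51)(0.36)² = 0.033048 kg m².
The removed disk has mass m = M·(r/R)² = (0.51)(0.14/0.36)² = 0.07713 kg (same uniform areal density).
Its moment of inertia about the rotation axis (parallel-axis theorem): I_hole = (1/2)mr² + md² = (1/2)(0.07713)(0.14)² + (0.07713)(0.055)² = 0.00098919 kg m².
Treating the hole as negative mass, I = I₀ − I_hole = 0.033048 − 0.00098919 = 0.032059 kg m².

0.0321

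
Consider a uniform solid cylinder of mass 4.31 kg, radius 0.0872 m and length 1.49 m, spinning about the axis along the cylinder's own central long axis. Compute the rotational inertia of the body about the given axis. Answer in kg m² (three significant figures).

I_cm = (1/2)MR² = (1/2)(4.31)(0.0872)² = 0.016386 kg m²; axis through the centre, so I = 0.016386 kg m².

0.0164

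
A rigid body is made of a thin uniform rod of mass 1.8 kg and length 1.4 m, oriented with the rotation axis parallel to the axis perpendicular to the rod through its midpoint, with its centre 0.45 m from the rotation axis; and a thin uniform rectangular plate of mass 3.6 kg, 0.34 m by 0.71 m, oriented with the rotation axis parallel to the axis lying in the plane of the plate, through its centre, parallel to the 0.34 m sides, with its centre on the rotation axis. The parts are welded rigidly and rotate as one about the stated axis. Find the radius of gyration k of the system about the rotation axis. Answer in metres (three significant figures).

0.387

Thin rod: I_cm = (1/12)ML² = (1/12)(1.8)(1.4)² = 0.294 kg·m²; centre at d = 0.45 m, so the parallel axis theorem gives I = 0.294 + (1.8)(0.45)² = 0.6585 kg·m².
Rectangular plate: I_cm = (1/12)Mb² = (1/12)(3.6)(0.71)² = 0.15123 kg·m²; axis through the centre, so I = 0.15123 kg·m².
Total I = 0.80973 kg·m²; total mass M = 5.4 kg.
k = √(I/M) = √(0.80973/5.4) = 0.38723 m.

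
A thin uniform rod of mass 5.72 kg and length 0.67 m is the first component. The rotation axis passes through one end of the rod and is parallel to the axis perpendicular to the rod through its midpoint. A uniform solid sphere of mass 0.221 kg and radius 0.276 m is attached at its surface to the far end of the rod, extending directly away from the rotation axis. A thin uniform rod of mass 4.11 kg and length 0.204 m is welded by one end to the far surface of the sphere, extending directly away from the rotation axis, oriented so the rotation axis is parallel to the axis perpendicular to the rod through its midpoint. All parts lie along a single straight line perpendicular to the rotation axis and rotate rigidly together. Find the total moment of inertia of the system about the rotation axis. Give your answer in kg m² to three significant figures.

8.28

Thin rod: I_cm = (1/12)ML² = (1/12)(5.72)(0.67)² = 0.21398 kg m²; centre at d = 0.335 m, so the parallel axis theorem gives I = 0.21398 + (5.72)(0.335)² = 0.8559 kg m².
Solid sphere: I_cm = (2/5)MR² = (2/5)(0.221)(0.276)² = 0.006734 kg m²; centre at d = 0.335 + 0.335 + 0.276 = 0.946 m, so the parallel axis theorem gives I = 0.006734 + (0.221)(0.946)² = 0.20451 kg m².
Thin rod: I_cm = (1/12)ML² = (1/12)(4.11)(0.204)² = 0.014253 kg m²; centre at d = 0.335 + 0.335 + 0.276 + 0.276 + 0.102 = 1.324 m, so the parallel axis theorem gives I = 0.014253 + (4.11)(1.324)² = 7.219 kg m².
Total I = 0.8559 + 0.20451 + 7.219 = 8.2794 kg m².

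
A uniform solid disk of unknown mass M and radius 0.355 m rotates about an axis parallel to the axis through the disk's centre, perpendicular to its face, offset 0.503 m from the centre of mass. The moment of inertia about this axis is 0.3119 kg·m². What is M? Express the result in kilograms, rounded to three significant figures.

I = I_cm + Md² = (1/2)MR² + Md² = M·[0.5·(0.355)² + (0.503)²] = M·0.31602.
So M = 0.3119 / 0.31602 = 0.98696 kg.

0.987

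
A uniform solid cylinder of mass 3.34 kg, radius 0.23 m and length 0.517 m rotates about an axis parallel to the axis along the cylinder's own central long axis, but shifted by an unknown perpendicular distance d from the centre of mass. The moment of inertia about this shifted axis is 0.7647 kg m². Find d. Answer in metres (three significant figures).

0.450

About the centre-of-mass axis, I_cm = (1/2)MR² = (1/2)(3.34)(0.23)² = 0.088343 kg m².
Parallel axis theorem: I = I_cm + Md², so Md² = 0.7647 − 0.088343 = 0.67636 kg m².
d = √(0.67636 / 3.34) = 0.45 m.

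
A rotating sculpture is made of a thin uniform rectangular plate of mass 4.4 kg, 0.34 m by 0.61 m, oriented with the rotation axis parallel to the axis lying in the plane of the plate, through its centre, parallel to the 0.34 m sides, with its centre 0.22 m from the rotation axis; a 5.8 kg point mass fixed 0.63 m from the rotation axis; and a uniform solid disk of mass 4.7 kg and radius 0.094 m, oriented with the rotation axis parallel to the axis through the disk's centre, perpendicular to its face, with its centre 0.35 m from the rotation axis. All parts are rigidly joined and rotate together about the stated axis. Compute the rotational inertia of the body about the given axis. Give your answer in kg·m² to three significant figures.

Rectangular plate: I_cm = (1/12)Mb² = (1/12)(4.4)(0.61)² = 0.13644 kg·m²; centre at d = 0.22 m, so I = I_cm + Md² gives I = 0.13644 + (4.4)(0.22)² = 0.3494 kg·m².
Point mass: I_cm = 0; centre at d = 0.63 m, so I = I_cm + Md² gives I = 0 + (5.8)(0.63)² = 2.302 kg·m².
Solid disk: I_cm = (1/2)MR² = (1/2)(4.7)(0.094)² = 0.020765 kg·m²; centre at d = 0.35 m, so I = I_cm + Md² gives I = 0.020765 + (4.7)(0.35)² = 0.59651 kg·m².
Total I = 0.3494 + 2.302 + 0.59651 = 3.2479 kg·m².

3.25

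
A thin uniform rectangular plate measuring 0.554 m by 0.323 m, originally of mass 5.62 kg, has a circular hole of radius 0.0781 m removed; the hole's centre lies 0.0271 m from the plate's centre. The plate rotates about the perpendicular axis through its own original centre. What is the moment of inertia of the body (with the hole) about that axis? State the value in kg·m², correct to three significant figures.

0.190

Unpierced body about its centre: I₀ = (1/12)M(a²+b²) = (1/12)(5.62)[(0.554)² + (0.323)²] = 0.1926 kg·m².
The removed disk has mass m = M·πr²/(ab) = (5.62)·π(0.0781)²/(0.554·0.323) = 0.60183 kg (same uniform areal density).
Its moment of inertia about the rotation axis (parallel-axis theorem): I_hole = (1/2)mr² + md² = (1/2)(0.60183)(0.0781)² + (0.60183)(0.0271)² = 0.0022775 kg·m².
Treating the hole as negative mass, I = I₀ − I_hole = 0.1926 − 0.0022775 = 0.19032 kg·m².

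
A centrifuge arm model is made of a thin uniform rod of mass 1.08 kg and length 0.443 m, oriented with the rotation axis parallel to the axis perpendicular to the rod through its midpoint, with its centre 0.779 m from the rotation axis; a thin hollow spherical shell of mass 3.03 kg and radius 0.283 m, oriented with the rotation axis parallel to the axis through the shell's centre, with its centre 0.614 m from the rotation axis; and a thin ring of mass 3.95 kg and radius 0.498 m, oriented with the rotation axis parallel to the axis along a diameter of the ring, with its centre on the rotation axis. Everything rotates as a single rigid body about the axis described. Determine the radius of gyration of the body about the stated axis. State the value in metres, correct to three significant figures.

Thin rod: I_cm = (1/12)ML² = (1/12)(1.08)(0.443)² = 0.017662 kg·m²; centre at d = 0.779 m, so I = I_cm + Md² gives I = 0.017662 + (1.08)(0.779)² = 0.67305 kg·m².
Spherical shell: I_cm = (2/3)MR² = (2/3)(3.03)(0.283)² = 0.16178 kg·m²; centre at d = 0.614 m, so I = I_cm + Md² gives I = 0.16178 + (3.03)(0.614)² = 1.3041 kg·m².
Thin ring: I_cm = (1/2)MR² = (1/2)(3.95)(0.498)² = 0.48981 kg·m²; axis through the centre, so I = 0.48981 kg·m².
Total I = 2.4669 kg·m²; total mass M = 8.06 kg.
k = √(I/M) = √(2.4669/8.06) = 0.55324 m.

0.553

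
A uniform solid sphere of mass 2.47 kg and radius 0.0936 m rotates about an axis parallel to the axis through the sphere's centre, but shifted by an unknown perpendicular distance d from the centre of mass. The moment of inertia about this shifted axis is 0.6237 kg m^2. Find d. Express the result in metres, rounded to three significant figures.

About the centre-of-mass axis, I_cm = (2/5)MR² = (2/5)(2.47)(0.0936)² = 0.0086558 kg m^2.
Parallel axis theorem: I = I_cm + Md², so Md² = 0.6237 − 0.0086558 = 0.61504 kg m^2.
d = √(0.61504 / 2.47) = 0.499 m.

0.499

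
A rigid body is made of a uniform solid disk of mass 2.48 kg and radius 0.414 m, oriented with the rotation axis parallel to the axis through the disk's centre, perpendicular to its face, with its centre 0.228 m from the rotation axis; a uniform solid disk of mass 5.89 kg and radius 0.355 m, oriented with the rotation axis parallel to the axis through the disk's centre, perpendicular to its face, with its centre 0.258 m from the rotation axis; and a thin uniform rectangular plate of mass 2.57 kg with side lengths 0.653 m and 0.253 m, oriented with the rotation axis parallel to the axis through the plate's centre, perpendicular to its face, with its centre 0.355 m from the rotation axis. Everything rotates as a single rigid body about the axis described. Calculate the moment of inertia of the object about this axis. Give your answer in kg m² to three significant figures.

1.53

Solid disk: I_cm = (1/2)MR² = (1/2)(2.48)(0.414)² = 0.21253 kg m²; centre at d = 0.228 m, so the parallel axis theorem gives I = 0.21253 + (2.48)(0.228)² = 0.34145 kg m².
Solid disk: I_cm = (1/2)MR² = (1/2)(5.89)(0.355)² = 0.37114 kg m²; centre at d = 0.258 m, so the parallel axis theorem gives I = 0.37114 + (5.89)(0.258)² = 0.76321 kg m².
Rectangular plate: I_cm = (1/12)M(a²+b²) = (1/12)(2.57)[(0.653)² + (0.253)²] = 0.10503 kg m²; centre at d = 0.355 m, so the parallel axis theorem gives I = 0.10503 + (2.57)(0.355)² = 0.42892 kg m².
Total I = 0.34145 + 0.76321 + 0.42892 = 1.5336 kg m².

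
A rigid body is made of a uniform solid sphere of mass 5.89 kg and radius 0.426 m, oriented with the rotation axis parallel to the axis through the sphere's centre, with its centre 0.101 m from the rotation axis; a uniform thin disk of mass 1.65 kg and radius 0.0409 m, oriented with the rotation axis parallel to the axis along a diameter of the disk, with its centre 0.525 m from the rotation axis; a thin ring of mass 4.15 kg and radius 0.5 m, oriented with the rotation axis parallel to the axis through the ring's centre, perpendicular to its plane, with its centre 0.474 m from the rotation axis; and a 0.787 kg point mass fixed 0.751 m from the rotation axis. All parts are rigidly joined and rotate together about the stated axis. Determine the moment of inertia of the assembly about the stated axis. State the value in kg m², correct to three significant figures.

3.36

Solid sphere: I_cm = (2/5)MR² = (2/5)(5.89)(0.426)² = 0.42756 kg m²; centre at d = 0.101 m, so I = I_cm + Md² gives I = 0.42756 + (5.89)(0.101)² = 0.48764 kg m².
Thin disk: I_cm = (1/4)MR² = (1/4)(1.65)(0.0409)² = 0.00069003 kg m²; centre at d = 0.525 m, so I = I_cm + Md² gives I = 0.00069003 + (1.65)(0.525)² = 0.45547 kg m².
Thin ring: I_cm = MR² = (4.15)(0.5)² = 1.0375 kg m²; centre at d = 0.474 m, so I = I_cm + Md² gives I = 1.0375 + (4.15)(0.474)² = 1.9699 kg m².
Point mass: I_cm = 0; centre at d = 0.751 m, so I = I_cm + Md² gives I = 0 + (0.787)(0.751)² = 0.44387 kg m².
Total I = 0.48764 + 0.45547 + 1.9699 + 0.44387 = 3.3569 kg m².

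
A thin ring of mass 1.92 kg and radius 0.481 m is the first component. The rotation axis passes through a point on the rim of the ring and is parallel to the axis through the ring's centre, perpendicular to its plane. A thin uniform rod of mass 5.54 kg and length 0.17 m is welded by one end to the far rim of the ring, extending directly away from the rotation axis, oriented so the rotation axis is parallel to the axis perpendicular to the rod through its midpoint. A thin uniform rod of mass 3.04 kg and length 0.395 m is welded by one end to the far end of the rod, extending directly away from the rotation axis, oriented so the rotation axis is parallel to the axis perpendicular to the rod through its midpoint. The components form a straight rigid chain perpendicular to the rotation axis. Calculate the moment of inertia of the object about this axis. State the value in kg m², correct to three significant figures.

Thin ring: I_cm = MR² = (1.92)(0.481)² = 0.44421 kg m²; centre at d = 0.481 m, so I = I_cm + Md² gives I = 0.44421 + (1.92)(0.481)² = 0.88843 kg m².
Thin rod: I_cm = (1/12)ML² = (1/12)(5.54)(0.17)² = 0.013342 kg m²; centre at d = 0.481 + 0.481 + 0.085 = 1.047 m, so I = I_cm + Md² gives I = 0.013342 + (5.54)(1.047)² = 6.0863 kg m².
Thin rod: I_cm = (1/12)ML² = (1/12)(3.04)(0.395)² = 0.039526 kg m²; centre at d = 0.481 + 0.481 + 0.085 + 0.085 + 0.1975 = 1.3295 m, so I = I_cm + Md² gives I = 0.039526 + (3.04)(1.3295)² = 5.4129 kg m².
Total I = 0.88843 + 6.0863 + 5.4129 = 12.388 kg m².

12.4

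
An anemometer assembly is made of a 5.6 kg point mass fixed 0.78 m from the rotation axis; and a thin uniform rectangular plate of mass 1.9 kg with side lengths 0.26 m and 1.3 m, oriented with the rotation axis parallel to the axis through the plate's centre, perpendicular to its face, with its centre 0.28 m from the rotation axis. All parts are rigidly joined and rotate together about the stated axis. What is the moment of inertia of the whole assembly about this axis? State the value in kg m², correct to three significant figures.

3.83

Point mass: I_cm = 0; centre at d = 0.78 m, so the parallel axis theorem gives I = 0 + (5.6)(0.78)² = 3.407 kg m².
Rectangular plate: I_cm = (1/12)M(a²+b²) = (1/12)(1.9)[(0.26)² + (1.3)²] = 0.27829 kg m²; centre at d = 0.28 m, so the parallel axis theorem gives I = 0.27829 + (1.9)(0.28)² = 0.42725 kg m².
Total I = 3.407 + 0.42725 = 3.8343 kg m².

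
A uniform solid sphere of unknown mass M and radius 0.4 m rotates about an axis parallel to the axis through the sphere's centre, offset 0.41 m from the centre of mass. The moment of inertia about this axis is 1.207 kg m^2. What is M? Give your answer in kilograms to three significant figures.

I = I_cm + Md² = (2/5)MR² + Md² = M·[0.4·(0.4)² + (0.41)²] = M·0.2321.
So M = 1.207 / 0.2321 = 5.2003 kg.

5.20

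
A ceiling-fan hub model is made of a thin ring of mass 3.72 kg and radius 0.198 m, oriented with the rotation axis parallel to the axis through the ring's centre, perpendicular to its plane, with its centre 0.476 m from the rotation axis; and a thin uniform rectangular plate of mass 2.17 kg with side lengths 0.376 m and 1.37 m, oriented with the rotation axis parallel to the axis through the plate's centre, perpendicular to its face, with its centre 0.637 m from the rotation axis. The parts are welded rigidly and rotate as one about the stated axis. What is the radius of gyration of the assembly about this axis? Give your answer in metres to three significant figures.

Thin ring: I_cm = MR² = (3.72)(0.198)² = 0.14584 kg m²; centre at d = 0.476 m, so I = I_cm + Md² gives I = 0.14584 + (3.72)(0.476)² = 0.9887 kg m².
Rectangular plate: I_cm = (1/12)M(a²+b²) = (1/12)(2.17)[(0.376)² + (1.37)²] = 0.36497 kg m²; centre at d = 0.637 m, so I = I_cm + Md² gives I = 0.36497 + (2.17)(0.637)² = 1.2455 kg m².
Total I = 2.2342 kg m²; total mass M = 5.89 kg.
k = √(I/M) = √(2.2342/5.89) = 0.61589 m.

0.616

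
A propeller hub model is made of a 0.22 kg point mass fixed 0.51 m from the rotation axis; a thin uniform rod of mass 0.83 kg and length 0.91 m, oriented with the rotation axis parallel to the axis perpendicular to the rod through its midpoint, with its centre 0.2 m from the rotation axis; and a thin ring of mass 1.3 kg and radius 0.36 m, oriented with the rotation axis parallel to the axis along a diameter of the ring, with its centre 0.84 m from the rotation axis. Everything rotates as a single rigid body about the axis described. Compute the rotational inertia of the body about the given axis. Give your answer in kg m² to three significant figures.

1.15

Point mass: I_cm = 0; centre at d = 0.51 m, so I = I_cm + Md² gives I = 0 + (0.22)(0.51)² = 0.057222 kg m².
Thin rod: I_cm = (1/12)ML² = (1/12)(0.83)(0.91)² = 0.057277 kg m²; centre at d = 0.2 m, so I = I_cm + Md² gives I = 0.057277 + (0.83)(0.2)² = 0.090477 kg m².
Thin ring: I_cm = (1/2)MR² = (1/2)(1.3)(0.36)² = 0.08424 kg m²; centre at d = 0.84 m, so I = I_cm + Md² gives I = 0.08424 + (1.3)(0.84)² = 1.0015 kg m².
Total I = 0.057222 + 0.090477 + 1.0015 = 1.1492 kg m².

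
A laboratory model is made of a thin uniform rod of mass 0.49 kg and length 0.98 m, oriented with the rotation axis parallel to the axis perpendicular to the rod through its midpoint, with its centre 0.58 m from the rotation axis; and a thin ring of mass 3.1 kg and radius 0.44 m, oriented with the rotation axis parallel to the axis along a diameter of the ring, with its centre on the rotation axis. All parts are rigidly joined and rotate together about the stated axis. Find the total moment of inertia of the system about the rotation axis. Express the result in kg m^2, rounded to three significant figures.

0.504

Thin rod: I_cm = (1/12)ML² = (1/12)(0.49)(0.98)² = 0.039216 kg m^2; centre at d = 0.58 m, so I = I_cm + Md² gives I = 0.039216 + (0.49)(0.58)² = 0.20405 kg m^2.
Thin ring: I_cm = (1/2)MR² = (1/2)(3.1)(0.44)² = 0.30008 kg m^2; axis through the centre, so I = 0.30008 kg m^2.
Total I = 0.20405 + 0.30008 = 0.50413 kg m^2.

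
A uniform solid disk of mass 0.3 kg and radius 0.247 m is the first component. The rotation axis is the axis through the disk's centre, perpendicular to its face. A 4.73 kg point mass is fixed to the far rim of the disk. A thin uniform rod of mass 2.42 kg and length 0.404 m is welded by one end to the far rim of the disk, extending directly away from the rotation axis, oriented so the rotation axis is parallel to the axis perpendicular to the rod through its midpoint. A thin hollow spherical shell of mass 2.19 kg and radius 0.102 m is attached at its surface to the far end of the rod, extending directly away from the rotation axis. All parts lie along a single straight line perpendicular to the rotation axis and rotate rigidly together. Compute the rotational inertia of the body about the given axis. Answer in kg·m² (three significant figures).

Solid disk: I_cm = (1/2)MR² = (1/2)(0.3)(0.247)² = 0.0091513 kg·m²; axis through the centre, so I = 0.0091513 kg·m².
Point mass: I_cm = 0; centre at d = 0.247 m, so the parallel axis theorem gives I = 0 + (4.73)(0.247)² = 0.28857 kg·m².
Thin rod: I_cm = (1/12)ML² = (1/12)(2.42)(0.404)² = 0.032915 kg·m²; centre at d = 0.247 + 0.202 = 0.449 m, so the parallel axis theorem gives I = 0.032915 + (2.42)(0.449)² = 0.52079 kg·m².
Spherical shell: I_cm = (2/3)MR² = (2/3)(2.19)(0.102)² = 0.01519 kg·m²; centre at d = 0.247 + 0.202 + 0.202 + 0.102 = 0.753 m, so the parallel axis theorem gives I = 0.01519 + (2.19)(0.753)² = 1.2569 kg·m².
Total I = 0.0091513 + 0.28857 + 0.52079 + 1.2569 = 2.0755 kg·m².

2.08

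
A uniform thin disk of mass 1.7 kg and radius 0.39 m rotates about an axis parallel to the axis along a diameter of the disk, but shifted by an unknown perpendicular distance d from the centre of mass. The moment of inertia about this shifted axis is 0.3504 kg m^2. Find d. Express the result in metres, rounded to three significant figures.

About the centre-of-mass axis, I_cm = (1/4)MR² = (1/4)(1.7)(0.39)² = 0.064643 kg m^2.
Parallel axis theorem: I = I_cm + Md², so Md² = 0.3504 − 0.064643 = 0.28576 kg m^2.
d = √(0.28576 / 1.7) = 0.40999 m.

0.410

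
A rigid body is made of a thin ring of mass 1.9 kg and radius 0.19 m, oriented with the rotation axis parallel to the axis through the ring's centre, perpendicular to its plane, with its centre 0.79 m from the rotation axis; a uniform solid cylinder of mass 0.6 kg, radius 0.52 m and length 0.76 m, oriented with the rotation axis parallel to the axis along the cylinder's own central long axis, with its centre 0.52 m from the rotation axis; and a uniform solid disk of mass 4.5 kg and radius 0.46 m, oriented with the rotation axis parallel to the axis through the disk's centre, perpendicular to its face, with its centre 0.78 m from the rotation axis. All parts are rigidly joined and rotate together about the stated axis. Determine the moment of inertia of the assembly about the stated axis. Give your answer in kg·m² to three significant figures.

Thin ring: I_cm = MR² = (1.9)(0.19)² = 0.06859 kg·m²; centre at d = 0.79 m, so the parallel axis theorem gives I = 0.06859 + (1.9)(0.79)² = 1.2544 kg·m².
Solid cylinder: I_cm = (1/2)MR² = (1/2)(0.6)(0.52)² = 0.08112 kg·m²; centre at d = 0.52 m, so the parallel axis theorem gives I = 0.08112 + (0.6)(0.52)² = 0.24336 kg·m².
Solid disk: I_cm = (1/2)MR² = (1/2)(4.5)(0.46)² = 0.4761 kg·m²; centre at d = 0.78 m, so the parallel axis theorem gives I = 0.4761 + (4.5)(0.78)² = 3.2139 kg·m².
Total I = 1.2544 + 0.24336 + 3.2139 = 4.7116 kg·m².

4.71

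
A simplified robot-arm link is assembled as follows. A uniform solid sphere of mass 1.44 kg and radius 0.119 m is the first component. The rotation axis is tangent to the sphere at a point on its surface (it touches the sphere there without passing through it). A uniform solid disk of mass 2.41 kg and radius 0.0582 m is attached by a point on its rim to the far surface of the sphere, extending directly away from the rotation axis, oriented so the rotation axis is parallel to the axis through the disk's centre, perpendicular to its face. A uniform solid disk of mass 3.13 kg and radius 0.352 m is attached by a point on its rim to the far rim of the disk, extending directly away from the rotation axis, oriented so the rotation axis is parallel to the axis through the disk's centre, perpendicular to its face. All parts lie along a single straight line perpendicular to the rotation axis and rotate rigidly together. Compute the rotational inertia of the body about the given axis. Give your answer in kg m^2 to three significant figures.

2.00

Solid sphere: I_cm = (2/5)MR² = (2/5)(1.44)(0.119)² = 0.0081567 kg m^2; centre at d = 0.119 m, so I = I_cm + Md² gives I = 0.0081567 + (1.44)(0.119)² = 0.028549 kg m^2.
Solid disk: I_cm = (1/2)MR² = (1/2)(2.41)(0.0582)² = 0.0040816 kg m^2; centre at d = 0.119 + 0.119 + 0.0582 = 0.2962 m, so I = I_cm + Md² gives I = 0.0040816 + (2.41)(0.2962)² = 0.21552 kg m^2.
Solid disk: I_cm = (1/2)MR² = (1/2)(3.13)(0.352)² = 0.19391 kg m^2; centre at d = 0.119 + 0.119 + 0.0582 + 0.0582 + 0.352 = 0.7064 m, so I = I_cm + Md² gives I = 0.19391 + (3.13)(0.7064)² = 1.7558 kg m^2.
Total I = 0.028549 + 0.21552 + 1.7558 = 1.9999 kg m^2.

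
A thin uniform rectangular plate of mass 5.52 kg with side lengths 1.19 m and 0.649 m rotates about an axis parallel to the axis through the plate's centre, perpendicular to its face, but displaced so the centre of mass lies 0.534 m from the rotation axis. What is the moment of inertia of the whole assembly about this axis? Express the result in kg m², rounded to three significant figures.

I_cm = (1/12)M(a²+b²) = (1/12)(5.52)[(1.19)² + (0.649)²] = 0.84516 kg m²; centre at d = 0.534 m, so the parallel axis theorem gives I = 0.84516 + (5.52)(0.534)² = 2.4192 kg m².

2.42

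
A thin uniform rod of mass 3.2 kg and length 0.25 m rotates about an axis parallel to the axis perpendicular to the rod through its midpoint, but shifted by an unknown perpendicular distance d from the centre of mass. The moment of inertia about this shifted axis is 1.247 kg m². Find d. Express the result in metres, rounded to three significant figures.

About the centre-of-mass axis, I_cm = (1/12)ML² = (1/12)(3.2)(0.25)² = 0.016667 kg m².
Parallel axis theorem: I = I_cm + Md², so Md² = 1.247 − 0.016667 = 1.2303 kg m².
d = √(1.2303 / 3.2) = 0.62006 m.

0.620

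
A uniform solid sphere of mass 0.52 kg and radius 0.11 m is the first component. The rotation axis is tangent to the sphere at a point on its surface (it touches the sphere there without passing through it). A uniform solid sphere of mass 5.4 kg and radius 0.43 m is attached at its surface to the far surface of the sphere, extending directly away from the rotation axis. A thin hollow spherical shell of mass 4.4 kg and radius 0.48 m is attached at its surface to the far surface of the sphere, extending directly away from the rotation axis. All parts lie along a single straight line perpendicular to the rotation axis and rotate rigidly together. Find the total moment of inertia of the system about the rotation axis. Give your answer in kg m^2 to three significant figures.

14.1

Solid sphere: I_cm = (2/5)MR² = (2/5)(0.52)(0.11)² = 0.0025168 kg m^2; centre at d = 0.11 m, so the parallel axis theorem gives I = 0.0025168 + (0.52)(0.11)² = 0.0088088 kg m^2.
Solid sphere: I_cm = (2/5)MR² = (2/5)(5.4)(0.43)² = 0.39938 kg m^2; centre at d = 0.11 + 0.11 + 0.43 = 0.65 m, so the parallel axis theorem gives I = 0.39938 + (5.4)(0.65)² = 2.6809 kg m^2.
Spherical shell: I_cm = (2/3)MR² = (2/3)(4.4)(0.48)² = 0.67584 kg m^2; centre at d = 0.11 + 0.11 + 0.43 + 0.43 + 0.48 = 1.56 m, so the parallel axis theorem gives I = 0.67584 + (4.4)(1.56)² = 11.384 kg m^2.
Total I = 0.0088088 + 2.6809 + 11.384 = 14.073 kg m^2.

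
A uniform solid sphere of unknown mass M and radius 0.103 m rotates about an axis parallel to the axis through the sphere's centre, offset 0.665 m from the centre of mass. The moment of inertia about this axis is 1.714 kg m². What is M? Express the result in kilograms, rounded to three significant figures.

I = I_cm + Md² = (2/5)MR² + Md² = M·[0.4·(0.103)² + (0.665)²] = M·0.44647.
So M = 1.714 / 0.44647 = 3.839 kg.

3.84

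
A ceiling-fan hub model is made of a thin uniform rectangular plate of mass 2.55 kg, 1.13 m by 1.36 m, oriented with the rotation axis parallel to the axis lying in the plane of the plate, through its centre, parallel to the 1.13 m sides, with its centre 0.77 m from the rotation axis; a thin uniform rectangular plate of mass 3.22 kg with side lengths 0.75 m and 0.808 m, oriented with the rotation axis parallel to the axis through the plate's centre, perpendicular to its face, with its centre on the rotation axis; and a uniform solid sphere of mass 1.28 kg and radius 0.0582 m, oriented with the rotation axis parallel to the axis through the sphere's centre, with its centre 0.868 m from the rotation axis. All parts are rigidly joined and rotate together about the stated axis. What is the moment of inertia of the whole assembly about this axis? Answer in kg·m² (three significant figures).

Rectangular plate: I_cm = (1/12)Mb² = (1/12)(2.55)(1.36)² = 0.39304 kg·m²; centre at d = 0.77 m, so I = I_cm + Md² gives I = 0.39304 + (2.55)(0.77)² = 1.9049 kg·m².
Rectangular plate: I_cm = (1/12)M(a²+b²) = (1/12)(3.22)[(0.75)² + (0.808)²] = 0.32612 kg·m²; axis through the centre, so I = 0.32612 kg·m².
Solid sphere: I_cm = (2/5)MR² = (2/5)(1.28)(0.0582)² = 0.0017343 kg·m²; centre at d = 0.868 m, so I = I_cm + Md² gives I = 0.0017343 + (1.28)(0.868)² = 0.96612 kg·m².
Total I = 1.9049 + 0.32612 + 0.96612 = 3.1972 kg·m².

3.20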